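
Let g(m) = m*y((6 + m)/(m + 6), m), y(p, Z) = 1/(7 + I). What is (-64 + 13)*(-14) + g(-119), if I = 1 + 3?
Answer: 7735/11 ≈ 703.18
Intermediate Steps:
I = 4
y(p, Z) = 1/11 (y(p, Z) = 1/(7 + 4) = 1/11)
g(m) = m/11 (g(m) = m*(1/11) = m/11)
(-64 + 13)*(-14) + g(-119) = (-64 + 13)*(-14) + (1/11)*(-119) = -51*(-14) - 119/11 = 714 - 119/11 = 7735/11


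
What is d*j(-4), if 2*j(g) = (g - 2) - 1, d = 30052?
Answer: -105182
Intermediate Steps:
j(g) = -3/2 + g/2 (j(g) = ((g - 2) - 1)/2 = ((-2 + g) - 1)/2 = (-3 + g)/2 = -3/2 + g/2)
d*j(-4) = 30052*(-3/2 + (½)*(-4)) = 30052*(-3/2 - 2) = 30052*(-7/2) = -105182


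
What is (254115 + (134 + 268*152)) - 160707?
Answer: 134278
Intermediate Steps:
(254115 + (134 + 268*152)) - 160707 = (254115 + (134 + 40736)) - 160707 = (254115 + 40870) - 160707 = 294985 - 160707 = 134278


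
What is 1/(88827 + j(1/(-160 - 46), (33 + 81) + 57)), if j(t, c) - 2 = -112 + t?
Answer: 206/18275701 ≈ 1.1272e-5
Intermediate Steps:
j(t, c) = -110 + t (j(t, c) = 2 + (-112 + t) = -110 + t)
1/(88827 + j(1/(-160 - 46), (33 + 81) + 57)) = 1/(88827 + (-110 + 1/(-160 - 46))) = 1/(88827 + (-110 + 1/(-206))) = 1/(88827 + (-110 - 1/206)) = 1/(88827 - 22661/206) = 1/(18275701/206) = 206/18275701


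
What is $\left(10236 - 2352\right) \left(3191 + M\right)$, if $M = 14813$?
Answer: $141943536$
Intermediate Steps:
$\left(10236 - 2352\right) \left(3191 + M\right) = \left(10236 - 2352\right) \left(3191 + 14813\right) = 7884 \cdot 18004 = 141943536$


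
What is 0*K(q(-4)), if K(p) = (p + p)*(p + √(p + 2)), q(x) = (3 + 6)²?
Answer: 0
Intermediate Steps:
q(x) = 81 (q(x) = 9² = 81)
K(p) = 2*p*(p + √(2 + p)) (K(p) = (2*p)*(p + √(2 + p)) = 2*p*(p + √(2 + p)))
0*K(q(-4)) = 0*(2*81*(81 + √(2 + 81))) = 0*(2*81*(81 + √83)) = 0*(13122 + 162*√83) = 0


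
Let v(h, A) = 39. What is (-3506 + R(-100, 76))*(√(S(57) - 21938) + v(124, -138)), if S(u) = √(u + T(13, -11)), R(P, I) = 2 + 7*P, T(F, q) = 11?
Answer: -163956 - 4204*I*√(21938 - 2*√17) ≈ -1.6396e+5 - 6.2256e+5*I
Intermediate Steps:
S(u) = √(11 + u) (S(u) = √(u + 11) = √(11 + u))
(-3506 + R(-100, 76))*(√(S(57) - 21938) + v(124, -138)) = (-3506 + (2 + 7*(-100)))*(√(√(11 + 57) - 21938) + 39) = (-3506 + (2 - 700))*(√(√68 - 21938) + 39) = (-3506 - 698)*(√(2*√17 - 21938) + 39) = -4204*(√(-21938 + 2*√17) + 39) = -4204*(39 + √(-21938 + 2*√17)) = -163956 - 4204*√(-21938 + 2*√17)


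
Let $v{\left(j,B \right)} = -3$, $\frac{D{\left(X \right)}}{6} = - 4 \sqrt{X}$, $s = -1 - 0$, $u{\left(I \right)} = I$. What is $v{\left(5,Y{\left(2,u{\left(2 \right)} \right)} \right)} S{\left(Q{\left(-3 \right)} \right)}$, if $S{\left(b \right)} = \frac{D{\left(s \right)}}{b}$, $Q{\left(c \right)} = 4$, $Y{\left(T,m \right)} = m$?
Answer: $18 i \approx 18.0 i$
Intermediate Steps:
$s = -1$ ($s = -1 + 0 = -1$)
$D{\left(X \right)} = - 24 \sqrt{X}$ ($D{\left(X \right)} = 6 \left(- 4 \sqrt{X}\right) = - 24 \sqrt{X}$)
$S{\left(b \right)} = - \frac{24 i}{b}$ ($S{\left(b \right)} = \frac{\left(-24\right) \sqrt{-1}}{b} = \frac{\left(-24\right) i}{b} = - \frac{24 i}{b}$)
$v{\left(5,Y{\left(2,u{\left(2 \right)} \right)} \right)} S{\left(Q{\left(-3 \right)} \right)} = - 3 \left(- \frac{24 i}{4}\right) = - 3 \left(\left(-24\right) i \frac{1}{4}\right) = - 3 \left(- 6 i\right) = 18 i$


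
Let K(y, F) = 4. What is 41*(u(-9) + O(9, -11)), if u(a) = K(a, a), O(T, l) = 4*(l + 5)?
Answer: -820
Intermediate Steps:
O(T, l) = 20 + 4*l (O(T, l) = 4*(5 + l) = 20 + 4*l)
u(a) = 4
41*(u(-9) + O(9, -11)) = 41*(4 + (20 + 4*(-11))) = 41*(4 + (20 - 44)) = 41*(4 - 24) = 41*(-20) = -820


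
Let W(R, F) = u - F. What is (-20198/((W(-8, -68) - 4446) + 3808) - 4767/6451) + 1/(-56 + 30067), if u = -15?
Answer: 3826664458468/113256562185 ≈ 33.788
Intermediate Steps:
W(R, F) = -15 - F
(-20198/((W(-8, -68) - 4446) + 3808) - 4767/6451) + 1/(-56 + 30067) = (-20198/(((-15 - 1*(-68)) - 4446) + 3808) - 4767/6451) + 1/(-56 + 30067) = (-20198/(((-15 + 68) - 4446) + 3808) - 4767*1/6451) + 1/30011 = (-20198/((53 - 4446) + 3808) - 4767/6451) + 1/30011 = (-20198/(-4393 + 3808) - 4767/6451) + 1/30011 = (-20198/(-585) - 4767/6451) + 1/30011 = (-20198*(-1/585) - 4767/6451) + 1/30011 = (20198/585 - 4767/6451) + 1/30011 = 127508603/3773835 + 1/30011 = 3826664458468/113256562185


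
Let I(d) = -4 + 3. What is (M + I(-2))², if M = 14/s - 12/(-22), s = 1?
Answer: 22201/121 ≈ 183.48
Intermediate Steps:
M = 160/11 (M = 14/1 - 12/(-22) = 14*1 - 12*(-1/22) = 14 + 6/11 = 160/11 ≈ 14.545)
I(d) = -1
(M + I(-2))² = (160/11 - 1)² = (149/11)² = 22201/121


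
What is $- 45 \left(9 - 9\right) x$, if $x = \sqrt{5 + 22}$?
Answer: $0$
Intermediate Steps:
$x = 3 \sqrt{3}$ ($x = \sqrt{27} = 3 \sqrt{3} \approx 5.1962$)
$- 45 \left(9 - 9\right) x = - 45 \left(9 - 9\right) 3 \sqrt{3} = \left(-45\right) 0 \cdot 3 \sqrt{3} = 0 \cdot 3 \sqrt{3} = 0$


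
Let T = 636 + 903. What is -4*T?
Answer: -6156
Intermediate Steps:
T = 1539
-4*T = -4*1539 = -6156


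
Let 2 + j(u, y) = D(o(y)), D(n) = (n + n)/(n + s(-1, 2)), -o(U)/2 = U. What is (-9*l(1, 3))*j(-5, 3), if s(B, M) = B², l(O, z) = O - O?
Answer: 0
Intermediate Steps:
o(U) = -2*U
l(O, z) = 0
D(n) = 2*n/(1 + n) (D(n) = (n + n)/(n + (-1)²) = (2*n)/(n + 1) = (2*n)/(1 + n) = 2*n/(1 + n))
j(u, y) = -2 - 4*y/(1 - 2*y) (j(u, y) = -2 + 2*(-2*y)/(1 - 2*y) = -2 - 4*y/(1 - 2*y))
(-9*l(1, 3))*j(-5, 3) = (-9*0)*(2/(-1 + 2*3)) = 0*(2/(-1 + 6)) = 0*(2/5) = 0*(2*(⅕)) = 0*(⅖) = 0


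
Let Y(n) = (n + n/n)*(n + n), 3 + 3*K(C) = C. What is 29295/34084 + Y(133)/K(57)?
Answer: 607708703/306756 ≈ 1981.1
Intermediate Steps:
K(C) = -1 + C/3
Y(n) = 2*n*(1 + n) (Y(n) = (n + 1)*(2*n) = (1 + n)*(2*n) = 2*n*(1 + n))
29295/34084 + Y(133)/K(57) = 29295/34084 + (2*133*(1 + 133))/(-1 + (⅓)*57) = 29295*(1/34084) + (2*133*134)/(-1 + 19) = 29295/34084 + 35644/18 = 29295/34084 + 35644*(1/18) = 29295/34084 + 17822/9 = 607708703/306756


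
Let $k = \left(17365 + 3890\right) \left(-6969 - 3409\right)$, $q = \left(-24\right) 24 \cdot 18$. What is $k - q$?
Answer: $-220574022$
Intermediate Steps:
$q = -10368$ ($q = \left(-576\right) 18 = -10368$)
$k = -220584390$ ($k = 21255 \left(-6969 - 3409\right) = 21255 \left(-10378\right) = -220584390$)
$k - q = -220584390 - -10368 = -220584390 + 10368 = -220574022$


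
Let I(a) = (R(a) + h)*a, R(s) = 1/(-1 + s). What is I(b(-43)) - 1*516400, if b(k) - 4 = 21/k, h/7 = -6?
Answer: -2398840043/4644 ≈ -5.1655e+5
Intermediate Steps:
h = -42 (h = 7*(-6) = -42)
b(k) = 4 + 21/k
I(a) = a*(-42 + 1/(-1 + a)) (I(a) = (1/(-1 + a) - 42)*a = (-42 + 1/(-1 + a))*a = a*(-42 + 1/(-1 + a)))
I(b(-43)) - 1*516400 = (4 + 21/(-43))*(43 - 42*(4 + 21/(-43)))/(-1 + (4 + 21/(-43))) - 1*516400 = (4 + 21*(-1/43))*(43 - 42*(4 + 21*(-1/43)))/(-1 + (4 + 21*(-1/43))) - 516400 = (4 - 21/43)*(43 - 42*(4 - 21/43))/(-1 + (4 - 21/43)) - 516400 = 151*(43 - 42*151/43)/(43*(-1 + 151/43)) - 516400 = 151*(43 - 6342/43)/(43*(108/43)) - 516400 = (151/43)*(43/108)*(-4493/43) - 516400 = -678443/4644 - 516400 = -2398840043/4644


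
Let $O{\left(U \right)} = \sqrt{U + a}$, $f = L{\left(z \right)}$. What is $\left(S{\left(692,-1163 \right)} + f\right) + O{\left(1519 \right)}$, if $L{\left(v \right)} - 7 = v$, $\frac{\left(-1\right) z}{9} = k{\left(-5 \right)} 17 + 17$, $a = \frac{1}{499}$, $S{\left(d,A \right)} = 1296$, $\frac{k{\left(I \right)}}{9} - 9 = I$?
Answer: $-4358 + \frac{\sqrt{378233018}}{499} \approx -4319.0$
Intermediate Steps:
$k{\left(I \right)} = 81 + 9 I$
$a = \frac{1}{499} \approx 0.002004$
$z = -5661$ ($z = - 9 \left(\left(81 + 9 \left(-5\right)\right) 17 + 17\right) = - 9 \left(\left(81 - 45\right) 17 + 17\right) = - 9 \left(36 \cdot 17 + 17\right) = - 9 \left(612 + 17\right) = \left(-9\right) 629 = -5661$)
$L{\left(v \right)} = 7 + v$
$f = -5654$ ($f = 7 - 5661 = -5654$)
$O{\left(U \right)} = \sqrt{\frac{1}{499} + U}$ ($O{\left(U \right)} = \sqrt{U + \frac{1}{499}} = \sqrt{\frac{1}{499} + U}$)
$\left(S{\left(692,-1163 \right)} + f\right) + O{\left(1519 \right)} = \left(1296 - 5654\right) + \frac{\sqrt{499 + 249001 \cdot 1519}}{499} = -4358 + \frac{\sqrt{499 + 378232519}}{499} = -4358 + \frac{\sqrt{378233018}}{499}$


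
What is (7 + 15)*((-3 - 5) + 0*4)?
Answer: -176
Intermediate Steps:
(7 + 15)*((-3 - 5) + 0*4) = 22*(-8 + 0) = 22*(-8) = -176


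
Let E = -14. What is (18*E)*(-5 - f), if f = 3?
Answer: 2016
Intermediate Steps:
(18*E)*(-5 - f) = (18*(-14))*(-5 - 1*3) = -252*(-5 - 3) = -252*(-8) = 2016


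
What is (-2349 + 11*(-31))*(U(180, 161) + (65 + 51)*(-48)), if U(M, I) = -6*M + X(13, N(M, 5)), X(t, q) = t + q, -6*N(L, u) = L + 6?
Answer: 17931540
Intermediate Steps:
N(L, u) = -1 - L/6 (N(L, u) = -(L + 6)/6 = -(6 + L)/6 = -1 - L/6)
X(t, q) = q + t
U(M, I) = 12 - 37*M/6 (U(M, I) = -6*M + ((-1 - M/6) + 13) = -6*M + (12 - M/6) = 12 - 37*M/6)
(-2349 + 11*(-31))*(U(180, 161) + (65 + 51)*(-48)) = (-2349 + 11*(-31))*((12 - 37/6*180) + (65 + 51)*(-48)) = (-2349 - 341)*((12 - 1110) + 116*(-48)) = -2690*(-1098 - 5568) = -2690*(-6666) = 17931540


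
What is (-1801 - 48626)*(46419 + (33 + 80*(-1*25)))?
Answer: -2241581004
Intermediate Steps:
(-1801 - 48626)*(46419 + (33 + 80*(-1*25))) = -50427*(46419 + (33 + 80*(-25))) = -50427*(46419 + (33 - 2000)) = -50427*(46419 - 1967) = -50427*44452 = -2241581004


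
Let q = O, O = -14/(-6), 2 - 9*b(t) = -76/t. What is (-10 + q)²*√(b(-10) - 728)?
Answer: 1058*I*√40985/135 ≈ 1586.6*I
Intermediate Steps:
b(t) = 2/9 + 76/(9*t) (b(t) = 2/9 - (-76)/(9*t) = 2/9 + 76/(9*t))
O = 7/3 (O = -14*(-⅙) = 7/3 ≈ 2.3333)
q = 7/3 ≈ 2.3333
(-10 + q)²*√(b(-10) - 728) = (-10 + 7/3)²*√((2/9)*(38 - 10)/(-10) - 728) = (-23/3)²*√((2/9)*(-⅒)*28 - 728) = 529*√(-28/45 - 728)/9 = 529*√(-32788/45)/9 = 529*(2*I*√40985/15)/9 = 1058*I*√40985/135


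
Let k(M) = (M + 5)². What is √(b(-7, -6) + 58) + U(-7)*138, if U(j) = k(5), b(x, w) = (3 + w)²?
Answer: 13800 + √67 ≈ 13808.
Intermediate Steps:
k(M) = (5 + M)²
U(j) = 100 (U(j) = (5 + 5)² = 10² = 100)
√(b(-7, -6) + 58) + U(-7)*138 = √((3 - 6)² + 58) + 100*138 = √((-3)² + 58) + 13800 = √(9 + 58) + 13800 = √67 + 13800 = 13800 + √67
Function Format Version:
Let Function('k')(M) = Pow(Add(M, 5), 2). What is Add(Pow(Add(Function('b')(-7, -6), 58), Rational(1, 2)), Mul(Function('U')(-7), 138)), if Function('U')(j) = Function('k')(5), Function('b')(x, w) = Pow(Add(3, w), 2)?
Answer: Add(13800, Pow(67, Rational(1, 2))) ≈ 13808.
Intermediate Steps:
Function('k')(M) = Pow(Add(5, M), 2)
Function('U')(j) = 100 (Function('U')(j) = Pow(Add(5, 5), 2) = Pow(10, 2) = 100)
Add(Pow(Add(Function('b')(-7, -6), 58), Rational(1, 2)), Mul(Function('U')(-7), 138)) = Add(Pow(Add(Pow(Add(3, -6), 2), 58), Rational(1, 2)), Mul(100, 138)) = Add(Pow(Add(Pow(-3, 2), 58), Rational(1, 2)), 13800) = Add(Pow(Add(9, 58), Rational(1, 2)), 13800) = Add(Pow(67, Rational(1, 2)), 13800) = Add(13800, Pow(67, Rational(1, 2)))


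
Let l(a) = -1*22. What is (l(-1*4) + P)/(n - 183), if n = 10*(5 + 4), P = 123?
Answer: -101/93 ≈ -1.0860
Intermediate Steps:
n = 90 (n = 10*9 = 90)
l(a) = -22
(l(-1*4) + P)/(n - 183) = (-22 + 123)/(90 - 183) = 101/(-93) = -1/93*101 = -101/93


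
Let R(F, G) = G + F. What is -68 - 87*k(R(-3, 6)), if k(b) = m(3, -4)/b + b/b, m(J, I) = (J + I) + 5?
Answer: -271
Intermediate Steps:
m(J, I) = 5 + I + J (m(J, I) = (I + J) + 5 = 5 + I + J)
R(F, G) = F + G
k(b) = 1 + 4/b (k(b) = (5 - 4 + 3)/b + b/b = 4/b + 1 = 1 + 4/b)
-68 - 87*k(R(-3, 6)) = -68 - 87*(4 + (-3 + 6))/(-3 + 6) = -68 - 87*(4 + 3)/3 = -68 - 29*7 = -68 - 87*7/3 = -68 - 203 = -271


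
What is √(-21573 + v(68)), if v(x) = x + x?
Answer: I*√21437 ≈ 146.41*I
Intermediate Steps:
v(x) = 2*x
√(-21573 + v(68)) = √(-21573 + 2*68) = √(-21573 + 136) = √(-21437) = I*√21437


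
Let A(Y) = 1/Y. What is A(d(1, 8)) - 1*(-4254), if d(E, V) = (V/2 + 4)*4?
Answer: 136129/32 ≈ 4254.0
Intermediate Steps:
d(E, V) = 16 + 2*V (d(E, V) = (V*(1/2) + 4)*4 = (V/2 + 4)*4 = (4 + V/2)*4 = 16 + 2*V)
A(d(1, 8)) - 1*(-4254) = 1/(16 + 2*8) - 1*(-4254) = 1/(16 + 16) + 4254 = 1/32 + 4254 = 136129/32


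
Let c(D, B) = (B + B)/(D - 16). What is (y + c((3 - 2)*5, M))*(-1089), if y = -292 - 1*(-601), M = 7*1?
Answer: -335115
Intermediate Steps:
M = 7
c(D, B) = 2*B/(-16 + D) (c(D, B) = (2*B)/(-16 + D) = 2*B/(-16 + D))
y = 309 (y = -292 + 601 = 309)
(y + c((3 - 2)*5, M))*(-1089) = (309 + 2*7/(-16 + (3 - 2)*5))*(-1089) = (309 + 2*7/(-16 + 1*5))*(-1089) = (309 + 2*7/(-16 + 5))*(-1089) = (309 + 2*7/(-11))*(-1089) = (309 + 2*7*(-1/11))*(-1089) = (309 - 14/11)*(-1089) = (3385/11)*(-1089) = -335115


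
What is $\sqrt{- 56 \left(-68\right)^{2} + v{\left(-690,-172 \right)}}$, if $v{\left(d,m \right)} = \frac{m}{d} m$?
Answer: $\frac{2 i \sqrt{7706478210}}{345} \approx 508.91 i$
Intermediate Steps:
$v{\left(d,m \right)} = \frac{m^{2}}{d}$ ($v{\left(d,m \right)} = \frac{m}{d} m = \frac{m^{2}}{d}$)
$\sqrt{- 56 \left(-68\right)^{2} + v{\left(-690,-172 \right)}} = \sqrt{- 56 \left(-68\right)^{2} + \frac{\left(-172\right)^{2}}{-690}} = \sqrt{\left(-56\right) 4624 - \frac{14792}{345}} = \sqrt{-258944 - \frac{14792}{345}} = \sqrt{- \frac{89350472}{345}} = \frac{2 i \sqrt{7706478210}}{345}$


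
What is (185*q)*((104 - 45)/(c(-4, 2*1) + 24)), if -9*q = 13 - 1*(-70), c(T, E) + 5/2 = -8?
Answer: -1811890/243 ≈ -7456.3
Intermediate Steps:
c(T, E) = -21/2 (c(T, E) = -5/2 - 8 = -21/2)
q = -83/9 (q = -(13 - 1*(-70))/9 = -(13 + 70)/9 = -⅑*83 = -83/9 ≈ -9.2222)
(185*q)*((104 - 45)/(c(-4, 2*1) + 24)) = (185*(-83/9))*((104 - 45)/(-21/2 + 24)) = -905945/(9*27/2) = -905945*2/(9*27) = -15355/9*118/27 = -1811890/243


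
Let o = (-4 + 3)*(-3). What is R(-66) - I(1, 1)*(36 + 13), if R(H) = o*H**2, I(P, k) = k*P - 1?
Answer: 13068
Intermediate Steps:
o = 3 (o = -1*(-3) = 3)
I(P, k) = -1 + P*k (I(P, k) = P*k - 1 = -1 + P*k)
R(H) = 3*H**2
R(-66) - I(1, 1)*(36 + 13) = 3*(-66)**2 - (-1 + 1*1)*(36 + 13) = 3*4356 - (-1 + 1)*49 = 13068 - 0*49 = 13068 - 1*0 = 13068 + 0 = 13068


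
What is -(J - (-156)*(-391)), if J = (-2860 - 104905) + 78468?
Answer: 90293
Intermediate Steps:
J = -29297 (J = -107765 + 78468 = -29297)
-(J - (-156)*(-391)) = -(-29297 - (-156)*(-391)) = -(-29297 - 1*60996) = -(-29297 - 60996) = -1*(-90293) = 90293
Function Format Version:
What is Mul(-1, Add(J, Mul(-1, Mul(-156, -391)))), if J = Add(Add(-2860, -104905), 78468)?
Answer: 90293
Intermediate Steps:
J = -29297 (J = Add(-107765, 78468) = -29297)
Mul(-1, Add(J, Mul(-1, Mul(-156, -391)))) = Mul(-1, Add(-29297, Mul(-1, Mul(-156, -391)))) = Mul(-1, Add(-29297, Mul(-1, 60996))) = Mul(-1, Add(-29297, -60996)) = Mul(-1, -90293) = 90293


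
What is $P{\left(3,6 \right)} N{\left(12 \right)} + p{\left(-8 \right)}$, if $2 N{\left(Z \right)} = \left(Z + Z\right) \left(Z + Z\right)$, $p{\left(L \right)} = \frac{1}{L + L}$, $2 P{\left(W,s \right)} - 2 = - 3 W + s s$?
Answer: $\frac{66815}{16} \approx 4175.9$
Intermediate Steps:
$P{\left(W,s \right)} = 1 + \frac{s^{2}}{2} - \frac{3 W}{2}$ ($P{\left(W,s \right)} = 1 + \frac{- 3 W + s s}{2} = 1 + \frac{- 3 W + s^{2}}{2} = 1 + \frac{s^{2} - 3 W}{2} = 1 - \left(- \frac{s^{2}}{2} + \frac{3 W}{2}\right) = 1 + \frac{s^{2}}{2} - \frac{3 W}{2}$)
$p{\left(L \right)} = \frac{1}{2 L}$
$N{\left(Z \right)} = 2 Z^{2}$ ($N{\left(Z \right)} = \frac{\left(Z + Z\right) \left(Z + Z\right)}{2} = \frac{2 Z 2 Z}{2} = \frac{4 Z^{2}}{2} = 2 Z^{2}$)
$P{\left(3,6 \right)} N{\left(12 \right)} + p{\left(-8 \right)} = \left(1 + \frac{6^{2}}{2} - \frac{9}{2}\right) 2 \cdot 12^{2} + \frac{1}{2 \left(-8\right)} = \left(1 + \frac{1}{2} \cdot 36 - \frac{9}{2}\right) 2 \cdot 144 + \frac{1}{2} \left(- \frac{1}{8}\right) = \left(1 + 18 - \frac{9}{2}\right) 288 - \frac{1}{16} = \frac{29}{2} \cdot 288 - \frac{1}{16} = 4176 - \frac{1}{16} = \frac{66815}{16}$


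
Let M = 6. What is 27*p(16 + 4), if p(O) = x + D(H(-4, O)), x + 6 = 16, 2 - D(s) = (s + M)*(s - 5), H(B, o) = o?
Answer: -10206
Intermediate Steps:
D(s) = 2 - (-5 + s)*(6 + s) (D(s) = 2 - (s + 6)*(s - 5) = 2 - (6 + s)*(-5 + s) = 2 - (-5 + s)*(6 + s))
x = 10 (x = -6 + 16 = 10)
p(O) = 42 - O - O² (p(O) = 10 + (32 - O - O²) = 42 - O - O²)
27*p(16 + 4) = 27*(42 - (16 + 4) - (16 + 4)²) = 27*(42 - 1*20 - 1*20²) = 27*(42 - 20 - 1*400) = 27*(42 - 20 - 400) = 27*(-378) = -10206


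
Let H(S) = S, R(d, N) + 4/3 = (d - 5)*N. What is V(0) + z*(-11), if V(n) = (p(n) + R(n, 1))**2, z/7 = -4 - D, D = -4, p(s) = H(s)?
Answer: 361/9 ≈ 40.111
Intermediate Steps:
R(d, N) = -4/3 + N*(-5 + d) (R(d, N) = -4/3 + (d - 5)*N = -4/3 + (-5 + d)*N = -4/3 + N*(-5 + d))
p(s) = s
z = 0 (z = 7*(-4 - 1*(-4)) = 7*(-4 + 4) = 7*0 = 0)
V(n) = (-19/3 + 2*n)**2 (V(n) = (n + (-4/3 - 5*1 + 1*n))**2 = (n + (-4/3 - 5 + n))**2 = (n + (-19/3 + n))**2 = (-19/3 + 2*n)**2)
V(0) + z*(-11) = (-19 + 6*0)**2/9 + 0*(-11) = (-19 + 0)**2/9 + 0 = (1/9)*(-19)**2 + 0 = (1/9)*361 + 0 = 361/9 + 0 = 361/9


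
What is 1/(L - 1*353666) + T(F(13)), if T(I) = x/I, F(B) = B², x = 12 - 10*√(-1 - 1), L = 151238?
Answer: 2428967/34210332 - 10*I*√2/169 ≈ 0.071001 - 0.083681*I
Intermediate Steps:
x = 12 - 10*I*√2 ≈ 12.0 - 14.142*I
T(I) = (12 - 10*I*√2)/I
1/(L - 1*353666) + T(F(13)) = 1/(151238 - 1*353666) + 2*(6 - 5*I*√2)/(13²) = 1/(151238 - 353666) + 2*(6 - 5*I*√2)/169 = 1/(-202428) + 2*(1/169)*(6 - 5*I*√2) = -1/202428 + (12/169 - 10*I*√2/169) = 2428967/34210332 - 10*I*√2/169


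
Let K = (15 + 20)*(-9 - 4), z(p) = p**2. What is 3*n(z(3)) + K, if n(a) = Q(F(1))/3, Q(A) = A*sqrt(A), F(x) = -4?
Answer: -455 - 8*I ≈ -455.0 - 8.0*I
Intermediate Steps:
Q(A) = A**(3/2)
n(a) = -8*I/3 (n(a) = (-4)**(3/2)/3 = -8*I*(1/3) = -8*I/3)
K = -455 (K = 35*(-13) = -455)
3*n(z(3)) + K = 3*(-8*I/3) - 455 = -8*I - 455 = -455 - 8*I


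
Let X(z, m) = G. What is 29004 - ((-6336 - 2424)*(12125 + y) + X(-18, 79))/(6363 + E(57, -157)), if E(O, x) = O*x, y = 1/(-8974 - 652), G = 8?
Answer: -75108422222/6223209 ≈ -12069.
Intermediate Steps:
X(z, m) = 8
y = -1/9626 (y = 1/(-9626) = -1/9626 ≈ -0.00010389)
29004 - ((-6336 - 2424)*(12125 + y) + X(-18, 79))/(6363 + E(57, -157)) = 29004 - ((-6336 - 2424)*(12125 - 1/9626) + 8)/(6363 + 57*(-157)) = 29004 - (-8760*116715249/9626 + 8)/(6363 - 8949) = 29004 - (-511212790620/4813 + 8)/(-2586) = 29004 - (-511212752116)*(-1)/(4813*2586) = 29004 - 1*255606376058/6223209 = 29004 - 255606376058/6223209 = -75108422222/6223209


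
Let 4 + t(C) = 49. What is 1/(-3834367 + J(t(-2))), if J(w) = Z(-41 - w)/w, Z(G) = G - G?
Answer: -1/3834367 ≈ -2.6080e-7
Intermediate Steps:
t(C) = 45 (t(C) = -4 + 49 = 45)
Z(G) = 0
J(w) = 0 (J(w) = 0/w = 0)
1/(-3834367 + J(t(-2))) = 1/(-3834367 + 0) = 1/(-3834367) = -1/3834367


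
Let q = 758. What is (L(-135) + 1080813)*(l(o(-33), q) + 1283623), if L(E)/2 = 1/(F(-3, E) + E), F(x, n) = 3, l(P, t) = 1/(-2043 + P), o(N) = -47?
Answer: 10072207504169807/7260 ≈ 1.3874e+12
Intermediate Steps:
L(E) = 2/(3 + E)
(L(-135) + 1080813)*(l(o(-33), q) + 1283623) = (2/(3 - 135) + 1080813)*(1/(-2043 - 47) + 1283623) = (2/(-132) + 1080813)*(1/(-2090) + 1283623) = (2*(-1/132) + 1080813)*(-1/2090 + 1283623) = (-1/66 + 1080813)*(2682772069/2090) = (71333657/66)*(2682772069/2090) = 10072207504169807/7260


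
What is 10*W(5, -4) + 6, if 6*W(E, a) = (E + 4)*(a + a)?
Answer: -114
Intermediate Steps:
W(E, a) = a*(4 + E)/3 (W(E, a) = ((E + 4)*(a + a))/6 = ((4 + E)*(2*a))/6 = (2*a*(4 + E))/6 = a*(4 + E)/3)
10*W(5, -4) + 6 = 10*((⅓)*(-4)*(4 + 5)) + 6 = 10*((⅓)*(-4)*9) + 6 = 10*(-12) + 6 = -120 + 6 = -114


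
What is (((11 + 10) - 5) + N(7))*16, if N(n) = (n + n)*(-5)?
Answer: -864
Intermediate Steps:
N(n) = -10*n (N(n) = (2*n)*(-5) = -10*n)
(((11 + 10) - 5) + N(7))*16 = (((11 + 10) - 5) - 10*7)*16 = ((21 - 5) - 70)*16 = (16 - 70)*16 = -54*16 = -864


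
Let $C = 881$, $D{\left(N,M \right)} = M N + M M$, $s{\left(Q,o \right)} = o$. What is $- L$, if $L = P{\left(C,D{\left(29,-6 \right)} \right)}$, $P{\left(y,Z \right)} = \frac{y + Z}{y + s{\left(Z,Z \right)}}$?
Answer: $-1$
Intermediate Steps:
$D{\left(N,M \right)} = M^{2} + M N$ ($D{\left(N,M \right)} = M N + M^{2} = M^{2} + M N$)
$P{\left(y,Z \right)} = 1$ ($P{\left(y,Z \right)} = \frac{y + Z}{y + Z} = \frac{Z + y}{Z + y} = 1$)
$L = 1$
$- L = \left(-1\right) 1 = -1$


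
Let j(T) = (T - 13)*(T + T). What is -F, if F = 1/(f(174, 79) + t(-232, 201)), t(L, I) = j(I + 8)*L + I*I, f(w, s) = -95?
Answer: 1/18966990 ≈ 5.2723e-8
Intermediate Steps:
j(T) = 2*T*(-13 + T) (j(T) = (-13 + T)*(2*T) = 2*T*(-13 + T))
t(L, I) = I² + 2*L*(-5 + I)*(8 + I) (t(L, I) = (2*(I + 8)*(-13 + (I + 8)))*L + I*I = (2*(8 + I)*(-13 + (8 + I)))*L + I² = (2*(8 + I)*(-5 + I))*L + I² = (2*(-5 + I)*(8 + I))*L + I² = 2*L*(-5 + I)*(8 + I) + I² = I² + 2*L*(-5 + I)*(8 + I))
F = -1/18966990 (F = 1/(-95 + (201² + 2*(-232)*(-5 + 201)*(8 + 201))) = 1/(-95 + (40401 + 2*(-232)*196*209)) = 1/(-95 + (40401 - 19007296)) = 1/(-95 - 18966895) = 1/(-18966990) = -1/18966990 ≈ -5.2723e-8)
-F = -1*(-1/18966990) = 1/18966990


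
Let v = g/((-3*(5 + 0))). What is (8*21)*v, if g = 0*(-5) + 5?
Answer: -56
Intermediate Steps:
g = 5 (g = 0 + 5 = 5)
v = -⅓ (v = 5/((-3*(5 + 0))) = 5/((-3*5)) = 5/(-15) = 5*(-1/15) = -⅓ ≈ -0.33333)
(8*21)*v = (8*21)*(-⅓) = 168*(-⅓) = -56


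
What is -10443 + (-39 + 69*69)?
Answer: -5721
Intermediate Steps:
-10443 + (-39 + 69*69) = -10443 + (-39 + 4761) = -10443 + 4722 = -5721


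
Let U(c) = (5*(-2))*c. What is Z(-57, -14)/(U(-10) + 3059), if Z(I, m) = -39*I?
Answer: 19/27 ≈ 0.70370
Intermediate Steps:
U(c) = -10*c
Z(-57, -14)/(U(-10) + 3059) = (-39*(-57))/(-10*(-10) + 3059) = 2223/(100 + 3059) = 2223/3159 = 2223*(1/3159) = 19/27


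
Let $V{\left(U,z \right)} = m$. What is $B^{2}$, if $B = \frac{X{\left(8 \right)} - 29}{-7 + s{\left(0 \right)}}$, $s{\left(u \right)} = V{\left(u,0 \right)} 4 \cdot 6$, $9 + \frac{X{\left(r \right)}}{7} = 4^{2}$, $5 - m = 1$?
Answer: $\frac{400}{7921} \approx 0.050499$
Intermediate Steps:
$m = 4$ ($m = 5 - 1 = 4$)
$X{\left(r \right)} = 49$ ($X{\left(r \right)} = -63 + 7 \cdot 4^{2} = -63 + 7 \cdot 16 = -63 + 112 = 49$)
$V{\left(U,z \right)} = 4$
$s{\left(u \right)} = 96$ ($s{\left(u \right)} = 4 \cdot 4 \cdot 6 = 16 \cdot 6 = 96$)
$B = \frac{20}{89}$ ($B = \frac{49 - 29}{-7 + 96} = \frac{20}{89} \approx 0.22472$)
$B^{2} = \left(\frac{20}{89}\right)^{2} = \frac{400}{7921}$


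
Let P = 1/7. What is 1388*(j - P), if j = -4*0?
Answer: -1388/7 ≈ -198.29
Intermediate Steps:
j = 0
P = ⅐ ≈ 0.14286
1388*(j - P) = 1388*(0 - 1*⅐) = 1388*(0 - ⅐) = 1388*(-⅐) = -1388/7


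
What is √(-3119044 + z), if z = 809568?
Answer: 2*I*√577369 ≈ 1519.7*I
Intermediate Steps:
√(-3119044 + z) = √(-3119044 + 809568) = √(-2309476) = 2*I*√577369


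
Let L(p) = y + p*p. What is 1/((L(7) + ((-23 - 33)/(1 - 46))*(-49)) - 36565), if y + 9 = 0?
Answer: -45/1646369 ≈ -2.7333e-5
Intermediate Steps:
y = -9 (y = -9 + 0 = -9)
L(p) = -9 + p² (L(p) = -9 + p*p = -9 + p²)
1/((L(7) + ((-23 - 33)/(1 - 46))*(-49)) - 36565) = 1/(((-9 + 7²) + ((-23 - 33)/(1 - 46))*(-49)) - 36565) = 1/(((-9 + 49) - 56/(-45)*(-49)) - 36565) = 1/((40 - 56*(-1/45)*(-49)) - 36565) = 1/((40 + (56/45)*(-49)) - 36565) = 1/((40 - 2744/45) - 36565) = 1/(-944/45 - 36565) = 1/(-1646369/45) = -45/1646369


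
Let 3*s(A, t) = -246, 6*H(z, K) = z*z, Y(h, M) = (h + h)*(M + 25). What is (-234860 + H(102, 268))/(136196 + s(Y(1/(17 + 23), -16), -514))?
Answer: -116563/68057 ≈ -1.7127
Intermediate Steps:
Y(h, M) = 2*h*(25 + M) (Y(h, M) = (2*h)*(25 + M) = 2*h*(25 + M))
H(z, K) = z²/6 (H(z, K) = (z*z)/6 = z²/6)
s(A, t) = -82 (s(A, t) = (⅓)*(-246) = -82)
(-234860 + H(102, 268))/(136196 + s(Y(1/(17 + 23), -16), -514)) = (-234860 + (⅙)*102²)/(136196 - 82) = (-234860 + (⅙)*10404)/136114 = (-234860 + 1734)*(1/136114) = -233126*1/136114 = -116563/68057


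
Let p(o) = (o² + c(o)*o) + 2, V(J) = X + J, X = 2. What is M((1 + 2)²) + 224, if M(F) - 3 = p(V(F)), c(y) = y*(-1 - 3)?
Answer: -134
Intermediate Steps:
V(J) = 2 + J
c(y) = -4*y (c(y) = y*(-4) = -4*y)
p(o) = 2 - 3*o² (p(o) = (o² + (-4*o)*o) + 2 = (o² - 4*o²) + 2 = -3*o² + 2 = 2 - 3*o²)
M(F) = 5 - 3*(2 + F)² (M(F) = 3 + (2 - 3*(2 + F)²) = 5 - 3*(2 + F)²)
M((1 + 2)²) + 224 = (-7 - 12*(1 + 2)² - 3*(1 + 2)⁴) + 224 = (-7 - 12*3² - 3*(3²)²) + 224 = (-7 - 12*9 - 3*9²) + 224 = (-7 - 108 - 3*81) + 224 = (-7 - 108 - 243) + 224 = -358 + 224 = -134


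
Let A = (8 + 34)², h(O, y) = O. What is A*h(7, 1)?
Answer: 12348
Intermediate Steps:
A = 1764 (A = 42² = 1764)
A*h(7, 1) = 1764*7 = 12348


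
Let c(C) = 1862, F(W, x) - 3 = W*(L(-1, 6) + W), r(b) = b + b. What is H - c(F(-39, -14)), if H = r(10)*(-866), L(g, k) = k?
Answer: -19182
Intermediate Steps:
r(b) = 2*b
F(W, x) = 3 + W*(6 + W)
H = -17320 (H = (2*10)*(-866) = 20*(-866) = -17320)
H - c(F(-39, -14)) = -17320 - 1*1862 = -17320 - 1862 = -19182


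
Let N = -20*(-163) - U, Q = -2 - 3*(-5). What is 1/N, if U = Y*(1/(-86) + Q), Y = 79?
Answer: 86/192117 ≈ 0.00044764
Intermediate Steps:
Q = 13 (Q = -2 + 15 = 13)
U = 88243/86 (U = 79*(1/(-86) + 13) = 79*(-1/86 + 13) = 79*(1117/86) = 88243/86 ≈ 1026.1)
N = 192117/86 (N = -20*(-163) - 1*88243/86 = 3260 - 88243/86 = 192117/86 ≈ 2233.9)
1/N = 1/(192117/86) = 86/192117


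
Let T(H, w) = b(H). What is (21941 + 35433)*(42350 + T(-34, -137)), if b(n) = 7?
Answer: 2430190518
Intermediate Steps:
T(H, w) = 7
(21941 + 35433)*(42350 + T(-34, -137)) = (21941 + 35433)*(42350 + 7) = 57374*42357 = 2430190518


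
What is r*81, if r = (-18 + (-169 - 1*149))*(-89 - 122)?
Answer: 5742576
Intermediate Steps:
r = 70896 (r = (-18 + (-169 - 149))*(-211) = (-18 - 318)*(-211) = -336*(-211) = 70896)
r*81 = 70896*81 = 5742576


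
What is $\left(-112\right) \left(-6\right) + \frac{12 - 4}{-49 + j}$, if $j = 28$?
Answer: $\frac{14104}{21} \approx 671.62$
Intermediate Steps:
$\left(-112\right) \left(-6\right) + \frac{12 - 4}{-49 + j} = \left(-112\right) \left(-6\right) + \frac{12 - 4}{-49 + 28} = 672 + \frac{8}{-21} = 672 + 8 \left(- \frac{1}{21}\right) = 672 - \frac{8}{21} = \frac{14104}{21}$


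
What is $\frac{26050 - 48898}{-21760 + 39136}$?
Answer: $- \frac{238}{181} \approx -1.3149$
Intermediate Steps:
$\frac{26050 - 48898}{-21760 + 39136} = - \frac{22848}{17376} = \left(-22848\right) \frac{1}{17376} = - \frac{238}{181}$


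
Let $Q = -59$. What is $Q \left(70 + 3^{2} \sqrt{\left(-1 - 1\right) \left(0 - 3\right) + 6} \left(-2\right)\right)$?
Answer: $-4130 + 2124 \sqrt{3} \approx -451.12$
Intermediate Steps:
$Q \left(70 + 3^{2} \sqrt{\left(-1 - 1\right) \left(0 - 3\right) + 6} \left(-2\right)\right) = - 59 \left(70 + 3^{2} \sqrt{\left(-1 - 1\right) \left(0 - 3\right) + 6} \left(-2\right)\right) = - 59 \left(70 + 9 \sqrt{\left(-1 - 1\right) \left(-3\right) + 6} \left(-2\right)\right) = - 59 \left(70 + 9 \sqrt{\left(-2\right) \left(-3\right) + 6} \left(-2\right)\right) = - 59 \left(70 + 9 \sqrt{6 + 6} \left(-2\right)\right) = - 59 \left(70 + 9 \sqrt{12} \left(-2\right)\right) = - 59 \left(70 + 9 \cdot 2 \sqrt{3} \left(-2\right)\right) = - 59 \left(70 + 18 \sqrt{3} \left(-2\right)\right) = - 59 \left(70 - 36 \sqrt{3}\right) = -4130 + 2124 \sqrt{3}$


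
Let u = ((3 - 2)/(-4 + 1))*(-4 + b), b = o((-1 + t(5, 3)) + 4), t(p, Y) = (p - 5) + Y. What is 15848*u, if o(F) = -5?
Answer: 47544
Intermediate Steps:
t(p, Y) = -5 + Y + p (t(p, Y) = (-5 + p) + Y = -5 + Y + p)
b = -5
u = 3 (u = ((3 - 2)/(-4 + 1))*(-4 - 5) = (1/(-3))*(-9) = (1*(-⅓))*(-9) = -⅓*(-9) = 3)
15848*u = 15848*3 = 47544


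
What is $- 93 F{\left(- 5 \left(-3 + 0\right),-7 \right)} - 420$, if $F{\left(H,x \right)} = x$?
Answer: $231$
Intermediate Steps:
$- 93 F{\left(- 5 \left(-3 + 0\right),-7 \right)} - 420 = \left(-93\right) \left(-7\right) - 420 = 651 - 420 = 231$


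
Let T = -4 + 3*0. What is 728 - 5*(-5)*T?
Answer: 628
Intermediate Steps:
T = -4 (T = -4 + 0 = -4)
728 - 5*(-5)*T = 728 - 5*(-5)*(-4) = 728 - (-25)*(-4) = 728 - 1*100 = 728 - 100 = 628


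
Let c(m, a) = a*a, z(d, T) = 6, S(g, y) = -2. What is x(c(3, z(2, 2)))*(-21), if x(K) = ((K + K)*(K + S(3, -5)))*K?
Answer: -1850688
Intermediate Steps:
c(m, a) = a²
x(K) = 2*K²*(-2 + K) (x(K) = ((K + K)*(K - 2))*K = ((2*K)*(-2 + K))*K = (2*K*(-2 + K))*K = 2*K²*(-2 + K))
x(c(3, z(2, 2)))*(-21) = (2*(6²)²*(-2 + 6²))*(-21) = (2*36²*(-2 + 36))*(-21) = (2*1296*34)*(-21) = 88128*(-21) = -1850688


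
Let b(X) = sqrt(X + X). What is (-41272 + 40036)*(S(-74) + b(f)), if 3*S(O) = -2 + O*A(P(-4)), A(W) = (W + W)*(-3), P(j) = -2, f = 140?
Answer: 366680 - 2472*sqrt(70) ≈ 3.4600e+5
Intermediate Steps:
A(W) = -6*W (A(W) = (2*W)*(-3) = -6*W)
b(X) = sqrt(2)*sqrt(X) (b(X) = sqrt(2*X) = sqrt(2)*sqrt(X))
S(O) = -2/3 + 4*O (S(O) = (-2 + O*(-6*(-2)))/3 = (-2 + O*12)/3 = (-2 + 12*O)/3 = -2/3 + 4*O)
(-41272 + 40036)*(S(-74) + b(f)) = (-41272 + 40036)*((-2/3 + 4*(-74)) + sqrt(2)*sqrt(140)) = -1236*((-2/3 - 296) + sqrt(2)*(2*sqrt(35))) = -1236*(-890/3 + 2*sqrt(70)) = 366680 - 2472*sqrt(70)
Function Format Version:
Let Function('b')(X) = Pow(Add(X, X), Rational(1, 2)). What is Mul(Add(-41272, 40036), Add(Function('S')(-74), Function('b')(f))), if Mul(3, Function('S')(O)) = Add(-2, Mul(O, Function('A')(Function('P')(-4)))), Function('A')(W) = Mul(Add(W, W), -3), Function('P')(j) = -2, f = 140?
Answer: Add(366680, Mul(-2472, Pow(70, Rational(1, 2)))) ≈ 3.4600e+5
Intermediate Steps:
Function('A')(W) = Mul(-6, W) (Function('A')(W) = Mul(Mul(2, W), -3) = Mul(-6, W))
Function('b')(X) = Mul(Pow(2, Rational(1, 2)), Pow(X, Rational(1, 2))) (Function('b')(X) = Pow(Mul(2, X), Rational(1, 2)) = Mul(Pow(2, Rational(1, 2)), Pow(X, Rational(1, 2))))
Function('S')(O) = Add(Rational(-2, 3), Mul(4, O)) (Function('S')(O) = Mul(Rational(1, 3), Add(-2, Mul(O, Mul(-6, -2)))) = Mul(Rational(1, 3), Add(-2, Mul(O, 12))) = Mul(Rational(1, 3), Add(-2, Mul(12, O))) = Add(Rational(-2, 3), Mul(4, O)))
Mul(Add(-41272, 40036), Add(Function('S')(-74), Function('b')(f))) = Mul(Add(-41272, 40036), Add(Add(Rational(-2, 3), Mul(4, -74)), Mul(Pow(2, Rational(1, 2)), Pow(140, Rational(1, 2))))) = Mul(-1236, Add(Add(Rational(-2, 3), -296), Mul(Pow(2, Rational(1, 2)), Mul(2, Pow(35, Rational(1, 2)))))) = Mul(-1236, Add(Rational(-890, 3), Mul(2, Pow(70, Rational(1, 2))))) = Add(366680, Mul(-2472, Pow(70, Rational(1, 2))))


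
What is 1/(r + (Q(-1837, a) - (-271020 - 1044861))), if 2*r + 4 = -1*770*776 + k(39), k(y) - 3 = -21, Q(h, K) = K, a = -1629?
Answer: 1/1015481 ≈ 9.8476e-7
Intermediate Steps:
k(y) = -18 (k(y) = 3 - 21 = -18)
r = -298771 (r = -2 + (-1*770*776 - 18)/2 = -2 + (-770*776 - 18)/2 = -2 + (-597520 - 18)/2 = -2 + (1/2)*(-597538) = -2 - 298769 = -298771)
1/(r + (Q(-1837, a) - (-271020 - 1044861))) = 1/(-298771 + (-1629 - (-271020 - 1044861))) = 1/(-298771 + (-1629 - 1*(-1315881))) = 1/(-298771 + (-1629 + 1315881)) = 1/(-298771 + 1314252) = 1/1015481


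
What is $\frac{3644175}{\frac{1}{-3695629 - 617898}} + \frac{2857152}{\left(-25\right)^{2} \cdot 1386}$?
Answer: $- \frac{2269466322472633183}{144375} \approx -1.5719 \cdot 10^{13}$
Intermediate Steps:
$\frac{3644175}{\frac{1}{-3695629 - 617898}} + \frac{2857152}{\left(-25\right)^{2} \cdot 1386} = \frac{3644175}{\frac{1}{-4313527}} + \frac{2857152}{625 \cdot 1386} = \frac{3644175}{- \frac{1}{4313527}} + \frac{2857152}{866250} = 3644175 \left(-4313527\right) + 2857152 \cdot \frac{1}{866250} = -15719247255225 + \frac{476192}{144375} = - \frac{2269466322472633183}{144375}$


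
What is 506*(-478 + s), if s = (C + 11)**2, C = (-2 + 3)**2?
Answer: -169004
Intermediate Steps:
C = 1 (C = 1**2 = 1)
s = 144 (s = (1 + 11)**2 = 12**2 = 144)
506*(-478 + s) = 506*(-478 + 144) = 506*(-334) = -169004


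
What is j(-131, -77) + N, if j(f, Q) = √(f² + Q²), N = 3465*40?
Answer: 138600 + √23090 ≈ 1.3875e+5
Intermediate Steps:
N = 138600
j(f, Q) = √(Q² + f²)
j(-131, -77) + N = √((-77)² + (-131)²) + 138600 = √(5929 + 17161) + 138600 = √23090 + 138600 = 138600 + √23090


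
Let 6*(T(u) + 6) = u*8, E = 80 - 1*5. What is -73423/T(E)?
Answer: -73423/94 ≈ -781.10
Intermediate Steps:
E = 75 (E = 80 - 5 = 75)
T(u) = -6 + 4*u/3 (T(u) = -6 + (u*8)/6 = -6 + (8*u)/6 = -6 + 4*u/3)
-73423/T(E) = -73423/(-6 + (4/3)*75) = -73423/(-6 + 100) = -73423/94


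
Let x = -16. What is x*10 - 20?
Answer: -180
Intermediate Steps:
x*10 - 20 = -16*10 - 20 = -160 - 20 = -180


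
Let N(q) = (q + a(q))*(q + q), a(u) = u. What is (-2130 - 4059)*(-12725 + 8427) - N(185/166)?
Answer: 183249584033/6889 ≈ 2.6600e+7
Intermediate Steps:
N(q) = 4*q**2 (N(q) = (q + q)*(q + q) = (2*q)*(2*q) = 4*q**2)
(-2130 - 4059)*(-12725 + 8427) - N(185/166) = (-2130 - 4059)*(-12725 + 8427) - 4*(185/166)**2 = -6189*(-4298) - 4*(185*(1/166))**2 = 26600322 - 4*(185/166)**2 = 26600322 - 4*34225/27556 = 26600322 - 1*34225/6889 = 26600322 - 34225/6889 = 183249584033/6889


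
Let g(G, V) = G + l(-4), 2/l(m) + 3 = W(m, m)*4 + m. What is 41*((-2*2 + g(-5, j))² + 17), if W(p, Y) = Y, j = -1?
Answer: 2159634/529 ≈ 4082.5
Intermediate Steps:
l(m) = 2/(-3 + 5*m) (l(m) = 2/(-3 + (m*4 + m)) = 2/(-3 + (4*m + m)) = 2/(-3 + 5*m))
g(G, V) = -2/23 + G (g(G, V) = G + 2/(-3 + 5*(-4)) = G + 2/(-3 - 20) = G + 2/(-23) = G + 2*(-1/23) = G - 2/23 = -2/23 + G)
41*((-2*2 + g(-5, j))² + 17) = 41*((-2*2 + (-2/23 - 5))² + 17) = 41*((-4 - 117/23)² + 17) = 41*((-209/23)² + 17) = 41*(43681/529 + 17) = 41*(52674/529) = 2159634/529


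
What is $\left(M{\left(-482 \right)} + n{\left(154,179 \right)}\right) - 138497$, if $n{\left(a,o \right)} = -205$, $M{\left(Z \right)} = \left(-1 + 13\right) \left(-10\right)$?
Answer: $-138822$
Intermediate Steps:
$M{\left(Z \right)} = -120$ ($M{\left(Z \right)} = 12 \left(-10\right) = -120$)
$\left(M{\left(-482 \right)} + n{\left(154,179 \right)}\right) - 138497 = \left(-120 - 205\right) - 138497 = -325 - 138497 = -138822$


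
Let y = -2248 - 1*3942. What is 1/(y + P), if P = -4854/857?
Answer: -857/5309684 ≈ -0.00016140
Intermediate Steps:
P = -4854/857 (P = -4854*1/857 = -4854/857 ≈ -5.6639)
y = -6190 (y = -2248 - 3942 = -6190)
1/(y + P) = 1/(-6190 - 4854/857) = 1/(-5309684/857) = -857/5309684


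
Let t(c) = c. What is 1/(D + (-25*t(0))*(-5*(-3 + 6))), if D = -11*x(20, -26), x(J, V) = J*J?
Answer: -1/4400 ≈ -0.00022727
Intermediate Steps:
x(J, V) = J²
D = -4400 (D = -11*20² = -11*400 = -4400)
1/(D + (-25*t(0))*(-5*(-3 + 6))) = 1/(-4400 + (-25*0)*(-5*(-3 + 6))) = 1/(-4400 + 0*(-5*3)) = 1/(-4400 + 0*(-15)) = 1/(-4400 + 0) = 1/(-4400) = -1/4400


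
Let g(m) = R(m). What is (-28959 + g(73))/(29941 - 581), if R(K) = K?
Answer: -14443/14680 ≈ -0.98386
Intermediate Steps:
g(m) = m
(-28959 + g(73))/(29941 - 581) = (-28959 + 73)/(29941 - 581) = -28886/29360 = -28886*1/29360 = -14443/14680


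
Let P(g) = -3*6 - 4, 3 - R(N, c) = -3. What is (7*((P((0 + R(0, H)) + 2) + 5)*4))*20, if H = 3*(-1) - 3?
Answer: -9520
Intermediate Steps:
H = -6 (H = -3 - 3 = -6)
R(N, c) = 6 (R(N, c) = 3 - 1*(-3) = 3 + 3 = 6)
P(g) = -22 (P(g) = -18 - 4 = -22)
(7*((P((0 + R(0, H)) + 2) + 5)*4))*20 = (7*((-22 + 5)*4))*20 = (7*(-17*4))*20 = (7*(-68))*20 = -476*20 = -9520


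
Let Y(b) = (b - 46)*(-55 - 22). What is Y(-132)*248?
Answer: 3399088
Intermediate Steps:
Y(b) = 3542 - 77*b (Y(b) = (-46 + b)*(-77) = 3542 - 77*b)
Y(-132)*248 = (3542 - 77*(-132))*248 = (3542 + 10164)*248 = 13706*248 = 3399088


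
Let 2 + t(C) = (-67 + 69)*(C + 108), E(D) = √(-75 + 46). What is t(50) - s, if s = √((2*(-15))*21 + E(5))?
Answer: 314 - √(-630 + I*√29) ≈ 313.89 - 25.1*I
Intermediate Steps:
E(D) = I*√29 (E(D) = √(-29) = I*√29)
t(C) = 214 + 2*C (t(C) = -2 + (-67 + 69)*(C + 108) = -2 + 2*(108 + C) = -2 + (216 + 2*C) = 214 + 2*C)
s = √(-630 + I*√29) (s = √((2*(-15))*21 + I*√29) = √(-30*21 + I*√29) = √(-630 + I*√29) ≈ 0.1073 + 25.1*I)
t(50) - s = (214 + 2*50) - √(-630 + I*√29) = (214 + 100) - √(-630 + I*√29) = 314 - √(-630 + I*√29)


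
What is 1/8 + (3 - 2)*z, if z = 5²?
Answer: 201/8 ≈ 25.125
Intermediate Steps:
z = 25
1/8 + (3 - 2)*z = 1/8 + (3 - 2)*25 = ⅛ + 1*25 = ⅛ + 25 = 201/8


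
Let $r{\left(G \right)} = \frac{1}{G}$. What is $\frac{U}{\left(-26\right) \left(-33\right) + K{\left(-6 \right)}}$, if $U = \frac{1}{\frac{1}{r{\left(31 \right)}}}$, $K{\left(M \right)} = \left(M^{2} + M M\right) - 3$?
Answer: $\frac{1}{28737} \approx 3.4798 \cdot 10^{-5}$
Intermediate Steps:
$K{\left(M \right)} = -3 + 2 M^{2}$ ($K{\left(M \right)} = \left(M^{2} + M^{2}\right) - 3 = 2 M^{2} - 3 = -3 + 2 M^{2}$)
$U = \frac{1}{31}$ ($U = \frac{1}{\frac{1}{\frac{1}{31}}} = \frac{1}{31} \approx 0.032258$)
$\frac{U}{\left(-26\right) \left(-33\right) + K{\left(-6 \right)}} = \frac{1}{31 \left(\left(-26\right) \left(-33\right) - \left(3 - 2 \left(-6\right)^{2}\right)\right)} = \frac{1}{31 \left(858 + \left(-3 + 2 \cdot 36\right)\right)} = \frac{1}{31 \left(858 + \left(-3 + 72\right)\right)} = \frac{1}{31 \left(858 + 69\right)} = \frac{1}{31 \cdot 927} = \frac{1}{31} \cdot \frac{1}{927} = \frac{1}{28737}$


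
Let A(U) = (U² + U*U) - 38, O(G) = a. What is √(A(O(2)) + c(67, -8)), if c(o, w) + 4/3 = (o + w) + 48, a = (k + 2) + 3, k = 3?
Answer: √1761/3 ≈ 13.988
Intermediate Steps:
a = 8 (a = (3 + 2) + 3 = 5 + 3 = 8)
O(G) = 8
c(o, w) = 140/3 + o + w (c(o, w) = -4/3 + ((o + w) + 48) = -4/3 + (48 + o + w) = 140/3 + o + w)
A(U) = -38 + 2*U² (A(U) = (U² + U²) - 38 = 2*U² - 38 = -38 + 2*U²)
√(A(O(2)) + c(67, -8)) = √((-38 + 2*8²) + (140/3 + 67 - 8)) = √((-38 + 2*64) + 317/3) = √((-38 + 128) + 317/3) = √(90 + 317/3) = √(587/3) = √1761/3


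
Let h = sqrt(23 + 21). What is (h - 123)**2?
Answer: 15173 - 492*sqrt(11) ≈ 13541.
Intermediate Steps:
h = 2*sqrt(11) (h = sqrt(44) = 2*sqrt(11) ≈ 6.6332)
(h - 123)**2 = (2*sqrt(11) - 123)**2 = (-123 + 2*sqrt(11))**2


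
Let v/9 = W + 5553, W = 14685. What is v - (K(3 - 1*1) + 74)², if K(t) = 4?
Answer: 176058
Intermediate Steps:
v = 182142 (v = 9*(14685 + 5553) = 9*20238 = 182142)
v - (K(3 - 1*1) + 74)² = 182142 - (4 + 74)² = 182142 - 1*78² = 182142 - 1*6084 = 182142 - 6084 = 176058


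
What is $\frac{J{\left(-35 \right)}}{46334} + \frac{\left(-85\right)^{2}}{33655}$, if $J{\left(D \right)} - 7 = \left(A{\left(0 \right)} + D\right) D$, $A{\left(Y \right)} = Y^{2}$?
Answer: $\frac{37622611}{155937077} \approx 0.24127$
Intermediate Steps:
$J{\left(D \right)} = 7 + D^{2}$ ($J{\left(D \right)} = 7 + \left(0^{2} + D\right) D = 7 + \left(0 + D\right) D = 7 + D D = 7 + D^{2}$)
$\frac{J{\left(-35 \right)}}{46334} + \frac{\left(-85\right)^{2}}{33655} = \frac{7 + \left(-35\right)^{2}}{46334} + \frac{\left(-85\right)^{2}}{33655} = \left(7 + 1225\right) \frac{1}{46334} + 7225 \cdot \frac{1}{33655} = 1232 \cdot \frac{1}{46334} + \frac{1445}{6731} = \frac{616}{23167} + \frac{1445}{6731} = \frac{37622611}{155937077}$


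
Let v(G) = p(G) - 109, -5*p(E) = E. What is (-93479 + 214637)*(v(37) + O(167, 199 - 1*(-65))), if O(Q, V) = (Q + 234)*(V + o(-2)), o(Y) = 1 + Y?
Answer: 63817916814/5 ≈ 1.2764e+10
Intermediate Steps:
p(E) = -E/5
O(Q, V) = (-1 + V)*(234 + Q) (O(Q, V) = (Q + 234)*(V + (1 - 2)) = (234 + Q)*(V - 1) = (234 + Q)*(-1 + V) = (-1 + V)*(234 + Q))
v(G) = -109 - G/5 (v(G) = -G/5 - 109 = -109 - G/5)
(-93479 + 214637)*(v(37) + O(167, 199 - 1*(-65))) = (-93479 + 214637)*((-109 - ⅕*37) + (-234 - 1*167 + 234*(199 - 1*(-65)) + 167*(199 - 1*(-65)))) = 121158*((-109 - 37/5) + (-234 - 167 + 234*(199 + 65) + 167*(199 + 65))) = 121158*(-582/5 + (-234 - 167 + 234*264 + 167*264)) = 121158*(-582/5 + (-234 - 167 + 61776 + 44088)) = 121158*(-582/5 + 105463) = 121158*(526733/5) = 63817916814/5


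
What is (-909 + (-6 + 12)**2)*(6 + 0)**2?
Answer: -31428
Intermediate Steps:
(-909 + (-6 + 12)**2)*(6 + 0)**2 = (-909 + 6**2)*6**2 = (-909 + 36)*36 = -873*36 = -31428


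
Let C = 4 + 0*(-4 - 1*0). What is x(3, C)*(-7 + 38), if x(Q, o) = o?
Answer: 124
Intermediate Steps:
C = 4 (C = 4 + 0*(-4 + 0) = 4 + 0*(-4) = 4 + 0 = 4)
x(3, C)*(-7 + 38) = 4*(-7 + 38) = 4*31 = 124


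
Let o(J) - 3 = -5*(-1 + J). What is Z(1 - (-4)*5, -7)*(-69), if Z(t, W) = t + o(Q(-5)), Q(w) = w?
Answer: -3726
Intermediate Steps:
o(J) = 8 - 5*J (o(J) = 3 - 5*(-1 + J) = 3 + (5 - 5*J) = 8 - 5*J)
Z(t, W) = 33 + t (Z(t, W) = t + (8 - 5*(-5)) = t + (8 + 25) = t + 33 = 33 + t)
Z(1 - (-4)*5, -7)*(-69) = (33 + (1 - (-4)*5))*(-69) = (33 + (1 - 4*(-5)))*(-69) = (33 + (1 + 20))*(-69) = (33 + 21)*(-69) = 54*(-69) = -3726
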